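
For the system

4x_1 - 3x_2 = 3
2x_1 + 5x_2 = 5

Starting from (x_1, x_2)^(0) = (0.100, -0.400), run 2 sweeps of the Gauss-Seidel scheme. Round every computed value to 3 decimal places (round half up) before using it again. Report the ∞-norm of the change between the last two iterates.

0.915

Iteration 1:
  x_1 = (3 - (-3)·-0.400) / (4) = 0.450
  x_2 = (5 - (2)·0.450) / (5) = 0.820
Iteration 2:
  x_1 = (3 - (-3)·0.820) / (4) = 1.365
  x_2 = (5 - (2)·1.365) / (5) = 0.454
Change: (0.915, -0.366) → max |·| = 0.915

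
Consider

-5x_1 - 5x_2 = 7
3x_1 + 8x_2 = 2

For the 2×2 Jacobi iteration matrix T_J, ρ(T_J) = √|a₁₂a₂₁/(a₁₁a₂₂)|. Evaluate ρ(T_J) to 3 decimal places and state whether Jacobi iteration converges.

0.612

a₁₂a₂₁/(a₁₁a₂₂) = (-5)·(3) / ((-5)·(8)) = 0.375000
ρ = √|0.375000| = √0.375000 = 0.612
ρ < 1, so Jacobi converges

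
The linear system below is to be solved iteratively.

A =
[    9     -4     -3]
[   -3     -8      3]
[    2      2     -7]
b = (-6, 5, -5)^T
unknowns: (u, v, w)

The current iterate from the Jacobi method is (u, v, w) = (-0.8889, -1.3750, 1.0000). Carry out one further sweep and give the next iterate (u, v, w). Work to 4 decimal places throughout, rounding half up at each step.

One sweep:
  u = (-6 - (-4)·-1.3750 - (-3)·1.0000) / (9) = -0.9444
  v = (5 - (-3)·-0.8889 - (3)·1.0000) / (-8) = 0.0833
  w = (-5 - (2)·-0.8889 - (2)·-1.3750) / (-7) = 0.0675

(-0.9444, 0.0833, 0.0675)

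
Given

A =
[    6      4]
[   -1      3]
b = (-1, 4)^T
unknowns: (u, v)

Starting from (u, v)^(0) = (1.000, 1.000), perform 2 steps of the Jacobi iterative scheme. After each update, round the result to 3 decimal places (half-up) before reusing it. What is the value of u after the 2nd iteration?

-1.278

Iteration 1:
  u = (-1 - (4)·1.000) / (6) = -0.833
  v = (4 - (-1)·1.000) / (3) = 1.667
Iteration 2:
  u = (-1 - (4)·1.667) / (6) = -1.278
  v = (4 - (-1)·-0.833) / (3) = 1.056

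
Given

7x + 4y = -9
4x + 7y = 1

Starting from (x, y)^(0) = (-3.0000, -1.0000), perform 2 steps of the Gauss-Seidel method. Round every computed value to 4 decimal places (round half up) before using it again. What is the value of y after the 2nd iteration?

Iteration 1:
  x = (-9 - (4)·-1.0000) / (7) = -0.7143
  y = (1 - (4)·-0.7143) / (7) = 0.5510
Iteration 2:
  x = (-9 - (4)·0.5510) / (7) = -1.6006
  y = (1 - (4)·-1.6006) / (7) = 1.0575

1.0575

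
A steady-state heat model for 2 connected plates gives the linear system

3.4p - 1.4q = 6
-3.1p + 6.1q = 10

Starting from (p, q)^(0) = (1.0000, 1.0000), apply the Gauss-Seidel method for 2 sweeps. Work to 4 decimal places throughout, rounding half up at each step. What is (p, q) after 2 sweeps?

Iteration 1:
  p = (6 - (-1.4)·1.0000) / (3.4) = 2.1765
  q = (10 - (-3.1)·2.1765) / (6.1) = 2.7454
Iteration 2:
  p = (6 - (-1.4)·2.7454) / (3.4) = 2.8952
  q = (10 - (-3.1)·2.8952) / (6.1) = 3.1107

(2.8952, 3.1107)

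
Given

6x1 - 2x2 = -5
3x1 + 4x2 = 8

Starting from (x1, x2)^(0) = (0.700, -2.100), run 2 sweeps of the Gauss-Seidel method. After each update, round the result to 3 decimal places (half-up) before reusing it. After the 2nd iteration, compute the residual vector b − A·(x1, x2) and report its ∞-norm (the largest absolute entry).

Iteration 1:
  x1 = (-5 - (-2)·-2.100) / (6) = -1.533
  x2 = (8 - (3)·-1.533) / (4) = 3.150
Iteration 2:
  x1 = (-5 - (-2)·3.150) / (6) = 0.217
  x2 = (8 - (3)·0.217) / (4) = 1.837
Residual b − A·x = (-2.628, 0.001); ∞-norm = 2.628

2.628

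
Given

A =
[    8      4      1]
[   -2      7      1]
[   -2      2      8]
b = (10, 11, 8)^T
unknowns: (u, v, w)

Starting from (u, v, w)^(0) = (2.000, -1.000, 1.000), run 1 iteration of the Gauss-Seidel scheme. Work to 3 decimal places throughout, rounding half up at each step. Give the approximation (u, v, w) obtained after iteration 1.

(1.625, 1.893, 0.933)

Iteration 1:
  u = (10 - (4)·-1.000 - (1)·1.000) / (8) = 1.625
  v = (11 - (-2)·1.625 - (1)·1.000) / (7) = 1.893
  w = (8 - (-2)·1.625 - (2)·1.893) / (8) = 0.933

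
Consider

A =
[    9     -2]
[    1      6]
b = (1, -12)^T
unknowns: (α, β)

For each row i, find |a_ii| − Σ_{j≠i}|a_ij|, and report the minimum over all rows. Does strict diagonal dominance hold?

5

row 1: |9| − (2) = 7
row 2: |6| − (1) = 5
minimum over rows = 5 → strictly diagonally dominant (convergence guaranteed)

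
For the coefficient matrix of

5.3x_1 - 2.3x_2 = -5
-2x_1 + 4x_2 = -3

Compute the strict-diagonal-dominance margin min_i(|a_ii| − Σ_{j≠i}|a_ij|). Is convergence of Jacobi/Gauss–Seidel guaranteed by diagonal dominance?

2

row 1: |5.3| − (2.3) = 3
row 2: |4| − (2) = 2
minimum over rows = 2 → strictly diagonally dominant (convergence guaranteed)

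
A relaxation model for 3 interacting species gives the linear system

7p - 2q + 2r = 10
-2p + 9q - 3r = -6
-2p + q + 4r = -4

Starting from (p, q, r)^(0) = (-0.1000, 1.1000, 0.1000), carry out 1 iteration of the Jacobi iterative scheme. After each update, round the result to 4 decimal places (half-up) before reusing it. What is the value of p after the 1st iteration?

1.7143

Iteration 1:
  p = (10 - (-2)·1.1000 - (2)·0.1000) / (7) = 1.7143
  q = (-6 - (-2)·-0.1000 - (-3)·0.1000) / (9) = -0.6556
  r = (-4 - (-2)·-0.1000 - (1)·1.1000) / (4) = -1.3250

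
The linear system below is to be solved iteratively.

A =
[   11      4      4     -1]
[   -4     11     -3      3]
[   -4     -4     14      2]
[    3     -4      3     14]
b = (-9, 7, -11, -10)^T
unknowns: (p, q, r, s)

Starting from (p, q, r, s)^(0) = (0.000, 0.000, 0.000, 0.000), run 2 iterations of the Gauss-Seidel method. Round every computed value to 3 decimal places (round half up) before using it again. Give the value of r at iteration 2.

-0.867

Iteration 1:
  p = (-9 - (4)·0.000 - (4)·0.000 - (-1)·0.000) / (11) = -0.818
  q = (7 - (-4)·-0.818 - (-3)·0.000 - (3)·0.000) / (11) = 0.339
  r = (-11 - (-4)·-0.818 - (-4)·0.339 - (2)·0.000) / (14) = -0.923
  s = (-10 - (3)·-0.818 - (-4)·0.339 - (3)·-0.923) / (14) = -0.244
Iteration 2:
  p = (-9 - (4)·0.339 - (4)·-0.923 - (-1)·-0.244) / (11) = -0.628
  q = (7 - (-4)·-0.628 - (-3)·-0.923 - (3)·-0.244) / (11) = 0.223
  r = (-11 - (-4)·-0.628 - (-4)·0.223 - (2)·-0.244) / (14) = -0.867
  s = (-10 - (3)·-0.628 - (-4)·0.223 - (3)·-0.867) / (14) = -0.330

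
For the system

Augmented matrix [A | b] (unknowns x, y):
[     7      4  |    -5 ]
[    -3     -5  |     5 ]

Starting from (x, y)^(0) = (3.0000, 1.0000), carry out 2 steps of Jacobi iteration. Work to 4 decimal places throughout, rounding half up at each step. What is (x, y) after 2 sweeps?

Iteration 1:
  x = (-5 - (4)·1.0000) / (7) = -1.2857
  y = (5 - (-3)·3.0000) / (-5) = -2.8000
Iteration 2:
  x = (-5 - (4)·-2.8000) / (7) = 0.8857
  y = (5 - (-3)·-1.2857) / (-5) = -0.2286

(0.8857, -0.2286)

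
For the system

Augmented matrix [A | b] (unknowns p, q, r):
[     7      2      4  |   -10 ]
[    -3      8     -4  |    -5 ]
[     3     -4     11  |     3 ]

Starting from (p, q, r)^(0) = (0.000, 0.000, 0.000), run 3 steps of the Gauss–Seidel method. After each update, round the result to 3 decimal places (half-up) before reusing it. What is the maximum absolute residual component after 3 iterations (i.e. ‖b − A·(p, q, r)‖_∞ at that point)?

Iteration 1:
  p = (-10 - (2)·0.000 - (4)·0.000) / (7) = -1.429
  q = (-5 - (-3)·-1.429 - (-4)·0.000) / (8) = -1.161
  r = (3 - (3)·-1.429 - (-4)·-1.161) / (11) = 0.240
Iteration 2:
  p = (-10 - (2)·-1.161 - (4)·0.240) / (7) = -1.234
  q = (-5 - (-3)·-1.234 - (-4)·0.240) / (8) = -0.968
  r = (3 - (3)·-1.234 - (-4)·-0.968) / (11) = 0.257
Iteration 3:
  p = (-10 - (2)·-0.968 - (4)·0.257) / (7) = -1.299
  q = (-5 - (-3)·-1.299 - (-4)·0.257) / (8) = -0.984
  r = (3 - (3)·-1.299 - (-4)·-0.984) / (11) = 0.269
Residual b − A·x = (-0.015, 0.051, 0.002); ∞-norm = 0.051

0.051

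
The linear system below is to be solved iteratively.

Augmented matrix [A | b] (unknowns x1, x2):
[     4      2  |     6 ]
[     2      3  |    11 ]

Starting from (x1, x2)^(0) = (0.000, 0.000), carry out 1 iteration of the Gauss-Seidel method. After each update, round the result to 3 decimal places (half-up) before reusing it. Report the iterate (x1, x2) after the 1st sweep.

Iteration 1:
  x1 = (6 - (2)·0.000) / (4) = 1.500
  x2 = (11 - (2)·1.500) / (3) = 2.667

(1.500, 2.667)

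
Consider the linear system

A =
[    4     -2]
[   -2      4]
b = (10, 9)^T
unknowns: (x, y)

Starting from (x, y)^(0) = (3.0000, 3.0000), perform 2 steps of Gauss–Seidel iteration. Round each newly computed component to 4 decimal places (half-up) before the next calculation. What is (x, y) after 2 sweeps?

Iteration 1:
  x = (10 - (-2)·3.0000) / (4) = 4.0000
  y = (9 - (-2)·4.0000) / (4) = 4.2500
Iteration 2:
  x = (10 - (-2)·4.2500) / (4) = 4.6250
  y = (9 - (-2)·4.6250) / (4) = 4.5625

(4.6250, 4.5625)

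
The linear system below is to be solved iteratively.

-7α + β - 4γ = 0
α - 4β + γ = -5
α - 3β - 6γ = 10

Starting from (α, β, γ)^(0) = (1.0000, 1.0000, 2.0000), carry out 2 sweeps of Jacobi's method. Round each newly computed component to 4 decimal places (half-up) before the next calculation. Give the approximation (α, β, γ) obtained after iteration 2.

Iteration 1:
  α = (0 - (1)·1.0000 - (-4)·2.0000) / (-7) = -1.0000
  β = (-5 - (1)·1.0000 - (1)·2.0000) / (-4) = 2.0000
  γ = (10 - (1)·1.0000 - (-3)·1.0000) / (-6) = -2.0000
Iteration 2:
  α = (0 - (1)·2.0000 - (-4)·-2.0000) / (-7) = 1.4286
  β = (-5 - (1)·-1.0000 - (1)·-2.0000) / (-4) = 0.5000
  γ = (10 - (1)·-1.0000 - (-3)·2.0000) / (-6) = -2.8333

(1.4286, 0.5000, -2.8333)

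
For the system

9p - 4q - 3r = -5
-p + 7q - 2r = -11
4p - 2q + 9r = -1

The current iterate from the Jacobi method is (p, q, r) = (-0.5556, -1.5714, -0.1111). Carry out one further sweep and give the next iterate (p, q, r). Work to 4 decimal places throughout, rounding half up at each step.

One sweep:
  p = (-5 - (-4)·-1.5714 - (-3)·-0.1111) / (9) = -1.2910
  q = (-11 - (-1)·-0.5556 - (-2)·-0.1111) / (7) = -1.6825
  r = (-1 - (4)·-0.5556 - (-2)·-1.5714) / (9) = -0.2134

(-1.2910, -1.6825, -0.2134)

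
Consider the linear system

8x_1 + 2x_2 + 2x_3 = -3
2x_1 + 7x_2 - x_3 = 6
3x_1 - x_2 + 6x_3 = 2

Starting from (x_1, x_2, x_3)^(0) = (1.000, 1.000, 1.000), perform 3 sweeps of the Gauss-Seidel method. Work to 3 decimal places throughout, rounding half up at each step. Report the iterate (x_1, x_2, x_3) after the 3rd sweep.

(-0.943, 1.271, 1.017)

Iteration 1:
  x_1 = (-3 - (2)·1.000 - (2)·1.000) / (8) = -0.875
  x_2 = (6 - (2)·-0.875 - (-1)·1.000) / (7) = 1.250
  x_3 = (2 - (3)·-0.875 - (-1)·1.250) / (6) = 0.979
Iteration 2:
  x_1 = (-3 - (2)·1.250 - (2)·0.979) / (8) = -0.932
  x_2 = (6 - (2)·-0.932 - (-1)·0.979) / (7) = 1.263
  x_3 = (2 - (3)·-0.932 - (-1)·1.263) / (6) = 1.010
Iteration 3:
  x_1 = (-3 - (2)·1.263 - (2)·1.010) / (8) = -0.943
  x_2 = (6 - (2)·-0.943 - (-1)·1.010) / (7) = 1.271
  x_3 = (2 - (3)·-0.943 - (-1)·1.271) / (6) = 1.017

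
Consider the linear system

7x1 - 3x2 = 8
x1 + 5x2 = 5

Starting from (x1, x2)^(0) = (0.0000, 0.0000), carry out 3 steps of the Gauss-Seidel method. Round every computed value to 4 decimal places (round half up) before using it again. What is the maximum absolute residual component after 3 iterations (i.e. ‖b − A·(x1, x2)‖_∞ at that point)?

Iteration 1:
  x1 = (8 - (-3)·0.0000) / (7) = 1.1429
  x2 = (5 - (1)·1.1429) / (5) = 0.7714
Iteration 2:
  x1 = (8 - (-3)·0.7714) / (7) = 1.4735
  x2 = (5 - (1)·1.4735) / (5) = 0.7053
Iteration 3:
  x1 = (8 - (-3)·0.7053) / (7) = 1.4451
  x2 = (5 - (1)·1.4451) / (5) = 0.7110
Residual b − A·x = (0.0173, -0.0001); ∞-norm = 0.0173

0.0173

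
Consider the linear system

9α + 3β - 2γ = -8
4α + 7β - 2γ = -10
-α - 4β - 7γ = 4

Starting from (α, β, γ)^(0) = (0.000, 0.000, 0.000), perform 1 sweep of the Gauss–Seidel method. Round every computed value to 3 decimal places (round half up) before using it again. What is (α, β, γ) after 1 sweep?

(-0.889, -0.921, 0.082)

Iteration 1:
  α = (-8 - (3)·0.000 - (-2)·0.000) / (9) = -0.889
  β = (-10 - (4)·-0.889 - (-2)·0.000) / (7) = -0.921
  γ = (4 - (-1)·-0.889 - (-4)·-0.921) / (-7) = 0.082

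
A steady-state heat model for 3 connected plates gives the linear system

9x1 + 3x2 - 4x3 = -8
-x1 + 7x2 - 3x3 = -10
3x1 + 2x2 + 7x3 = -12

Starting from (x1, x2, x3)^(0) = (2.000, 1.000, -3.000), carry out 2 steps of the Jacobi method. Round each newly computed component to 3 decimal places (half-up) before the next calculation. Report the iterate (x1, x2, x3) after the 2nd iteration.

Iteration 1:
  x1 = (-8 - (3)·1.000 - (-4)·-3.000) / (9) = -2.556
  x2 = (-10 - (-1)·2.000 - (-3)·-3.000) / (7) = -2.429
  x3 = (-12 - (3)·2.000 - (2)·1.000) / (7) = -2.857
Iteration 2:
  x1 = (-8 - (3)·-2.429 - (-4)·-2.857) / (9) = -1.349
  x2 = (-10 - (-1)·-2.556 - (-3)·-2.857) / (7) = -3.018
  x3 = (-12 - (3)·-2.556 - (2)·-2.429) / (7) = 0.075

(-1.349, -3.018, 0.075)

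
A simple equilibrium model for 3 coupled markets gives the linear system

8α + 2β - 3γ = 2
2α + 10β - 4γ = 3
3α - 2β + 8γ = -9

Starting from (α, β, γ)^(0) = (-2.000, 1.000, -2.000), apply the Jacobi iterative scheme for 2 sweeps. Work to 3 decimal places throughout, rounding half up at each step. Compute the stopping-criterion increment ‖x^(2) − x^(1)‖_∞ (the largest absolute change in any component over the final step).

0.978

Iteration 1:
  α = (2 - (2)·1.000 - (-3)·-2.000) / (8) = -0.750
  β = (3 - (2)·-2.000 - (-4)·-2.000) / (10) = -0.100
  γ = (-9 - (3)·-2.000 - (-2)·1.000) / (8) = -0.125
Iteration 2:
  α = (2 - (2)·-0.100 - (-3)·-0.125) / (8) = 0.228
  β = (3 - (2)·-0.750 - (-4)·-0.125) / (10) = 0.400
  γ = (-9 - (3)·-0.750 - (-2)·-0.100) / (8) = -0.869
Change: (0.978, 0.500, -0.744) → max |·| = 0.978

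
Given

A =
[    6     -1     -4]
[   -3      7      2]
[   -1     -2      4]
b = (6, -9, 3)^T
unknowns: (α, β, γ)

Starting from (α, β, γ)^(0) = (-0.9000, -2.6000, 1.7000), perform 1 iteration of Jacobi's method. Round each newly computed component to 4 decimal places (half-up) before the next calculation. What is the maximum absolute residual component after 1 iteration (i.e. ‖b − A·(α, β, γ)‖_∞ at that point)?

12.7497

Iteration 1:
  α = (6 - (-1)·-2.6000 - (-4)·1.7000) / (6) = 1.7000
  β = (-9 - (-3)·-0.9000 - (2)·1.7000) / (7) = -2.1571
  γ = (3 - (-1)·-0.9000 - (-2)·-2.6000) / (4) = -0.7750
Residual b − A·x = (-9.4571, 12.7497, 3.4858); ∞-norm = 12.7497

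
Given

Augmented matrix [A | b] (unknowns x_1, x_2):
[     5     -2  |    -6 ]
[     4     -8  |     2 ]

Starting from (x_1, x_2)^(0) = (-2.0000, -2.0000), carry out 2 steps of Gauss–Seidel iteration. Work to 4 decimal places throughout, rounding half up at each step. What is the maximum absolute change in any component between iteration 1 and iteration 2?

0.3000

Iteration 1:
  x_1 = (-6 - (-2)·-2.0000) / (5) = -2.0000
  x_2 = (2 - (4)·-2.0000) / (-8) = -1.2500
Iteration 2:
  x_1 = (-6 - (-2)·-1.2500) / (5) = -1.7000
  x_2 = (2 - (4)·-1.7000) / (-8) = -1.1000
Change: (0.3000, 0.1500) → max |·| = 0.3000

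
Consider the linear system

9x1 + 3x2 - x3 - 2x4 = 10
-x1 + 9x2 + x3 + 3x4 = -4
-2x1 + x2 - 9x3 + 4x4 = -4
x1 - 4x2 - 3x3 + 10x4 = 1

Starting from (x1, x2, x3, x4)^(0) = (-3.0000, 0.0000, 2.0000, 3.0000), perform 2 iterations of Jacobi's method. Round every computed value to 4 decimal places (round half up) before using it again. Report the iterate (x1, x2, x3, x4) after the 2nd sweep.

Iteration 1:
  x1 = (10 - (3)·0.0000 - (-1)·2.0000 - (-2)·3.0000) / (9) = 2.0000
  x2 = (-4 - (-1)·-3.0000 - (1)·2.0000 - (3)·3.0000) / (9) = -2.0000
  x3 = (-4 - (-2)·-3.0000 - (1)·0.0000 - (4)·3.0000) / (-9) = 2.4444
  x4 = (1 - (1)·-3.0000 - (-4)·0.0000 - (-3)·2.0000) / (10) = 1.0000
Iteration 2:
  x1 = (10 - (3)·-2.0000 - (-1)·2.4444 - (-2)·1.0000) / (9) = 2.2716
  x2 = (-4 - (-1)·2.0000 - (1)·2.4444 - (3)·1.0000) / (9) = -0.8272
  x3 = (-4 - (-2)·2.0000 - (1)·-2.0000 - (4)·1.0000) / (-9) = 0.2222
  x4 = (1 - (1)·2.0000 - (-4)·-2.0000 - (-3)·2.4444) / (10) = -0.1667

(2.2716, -0.8272, 0.2222, -0.1667)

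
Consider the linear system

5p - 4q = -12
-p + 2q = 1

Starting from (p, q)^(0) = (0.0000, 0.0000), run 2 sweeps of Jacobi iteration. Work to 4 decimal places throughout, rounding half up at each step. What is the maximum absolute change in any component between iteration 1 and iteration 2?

1.2000

Iteration 1:
  p = (-12 - (-4)·0.0000) / (5) = -2.4000
  q = (1 - (-1)·0.0000) / (2) = 0.5000
Iteration 2:
  p = (-12 - (-4)·0.5000) / (5) = -2.0000
  q = (1 - (-1)·-2.4000) / (2) = -0.7000
Change: (0.4000, -1.2000) → max |·| = 1.2000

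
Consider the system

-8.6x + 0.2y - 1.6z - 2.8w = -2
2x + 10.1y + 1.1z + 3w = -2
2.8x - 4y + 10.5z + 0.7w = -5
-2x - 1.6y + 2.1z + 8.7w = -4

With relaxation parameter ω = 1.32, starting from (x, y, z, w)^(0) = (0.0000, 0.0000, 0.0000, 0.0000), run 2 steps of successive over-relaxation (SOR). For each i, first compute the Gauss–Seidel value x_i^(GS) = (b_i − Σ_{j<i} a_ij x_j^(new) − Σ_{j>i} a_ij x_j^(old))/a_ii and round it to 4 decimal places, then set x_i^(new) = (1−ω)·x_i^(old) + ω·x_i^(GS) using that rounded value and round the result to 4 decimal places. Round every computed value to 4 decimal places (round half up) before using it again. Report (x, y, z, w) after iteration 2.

Iteration 1:
  x: GS value = (-2 - (0.2)·0.0000 - (-1.6)·0.0000 - (-2.8)·0.0000) / (-8.6) = 0.2326;  x ← (1−ω)·0.0000 + ω·0.2326 = 0.3070
  y: GS value = (-2 - (2)·0.3070 - (1.1)·0.0000 - (3)·0.0000) / (10.1) = -0.2588;  y ← (1−ω)·0.0000 + ω·-0.2588 = -0.3416
  z: GS value = (-5 - (2.8)·0.3070 - (-4)·-0.3416 - (0.7)·0.0000) / (10.5) = -0.6882;  z ← (1−ω)·0.0000 + ω·-0.6882 = -0.9084
  w: GS value = (-4 - (-2)·0.3070 - (-1.6)·-0.3416 - (2.1)·-0.9084) / (8.7) = -0.2327;  w ← (1−ω)·0.0000 + ω·-0.2327 = -0.3072
Iteration 2:
  x: GS value = (-2 - (0.2)·-0.3416 - (-1.6)·-0.9084 - (-2.8)·-0.3072) / (-8.6) = 0.4936;  x ← (1−ω)·0.3070 + ω·0.4936 = 0.5533
  y: GS value = (-2 - (2)·0.5533 - (1.1)·-0.9084 - (3)·-0.3072) / (10.1) = -0.1174;  y ← (1−ω)·-0.3416 + ω·-0.1174 = -0.0457
  z: GS value = (-5 - (2.8)·0.5533 - (-4)·-0.0457 - (0.7)·-0.3072) / (10.5) = -0.6207;  z ← (1−ω)·-0.9084 + ω·-0.6207 = -0.5286
  w: GS value = (-4 - (-2)·0.5533 - (-1.6)·-0.0457 - (2.1)·-0.5286) / (8.7) = -0.2134;  w ← (1−ω)·-0.3072 + ω·-0.2134 = -0.1834

(0.5533, -0.0457, -0.5286, -0.1834)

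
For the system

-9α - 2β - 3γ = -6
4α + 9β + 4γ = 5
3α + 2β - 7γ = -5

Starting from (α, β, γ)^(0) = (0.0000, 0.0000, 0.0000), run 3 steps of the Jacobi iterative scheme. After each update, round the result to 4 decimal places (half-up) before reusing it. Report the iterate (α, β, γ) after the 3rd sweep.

Iteration 1:
  α = (-6 - (-2)·0.0000 - (-3)·0.0000) / (-9) = 0.6667
  β = (5 - (4)·0.0000 - (4)·0.0000) / (9) = 0.5556
  γ = (-5 - (3)·0.0000 - (2)·0.0000) / (-7) = 0.7143
Iteration 2:
  α = (-6 - (-2)·0.5556 - (-3)·0.7143) / (-9) = 0.3051
  β = (5 - (4)·0.6667 - (4)·0.7143) / (9) = -0.0582
  γ = (-5 - (3)·0.6667 - (2)·0.5556) / (-7) = 1.1588
Iteration 3:
  α = (-6 - (-2)·-0.0582 - (-3)·1.1588) / (-9) = 0.2933
  β = (5 - (4)·0.3051 - (4)·1.1588) / (9) = -0.0951
  γ = (-5 - (3)·0.3051 - (2)·-0.0582) / (-7) = 0.8284

(0.2933, -0.0951, 0.8284)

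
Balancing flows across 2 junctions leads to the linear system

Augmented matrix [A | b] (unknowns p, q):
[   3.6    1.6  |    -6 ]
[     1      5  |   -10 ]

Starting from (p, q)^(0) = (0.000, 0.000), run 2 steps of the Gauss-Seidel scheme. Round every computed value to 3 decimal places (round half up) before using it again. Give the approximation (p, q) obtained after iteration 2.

(-0.926, -1.815)

Iteration 1:
  p = (-6 - (1.6)·0.000) / (3.6) = -1.667
  q = (-10 - (1)·-1.667) / (5) = -1.667
Iteration 2:
  p = (-6 - (1.6)·-1.667) / (3.6) = -0.926
  q = (-10 - (1)·-0.926) / (5) = -1.815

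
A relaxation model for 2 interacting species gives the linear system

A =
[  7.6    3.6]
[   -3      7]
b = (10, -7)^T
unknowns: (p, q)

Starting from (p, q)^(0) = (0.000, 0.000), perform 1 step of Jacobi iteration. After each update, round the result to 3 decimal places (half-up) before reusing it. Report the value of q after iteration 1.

-1.000

Iteration 1:
  p = (10 - (3.6)·0.000) / (7.6) = 1.316
  q = (-7 - (-3)·0.000) / (7) = -1.000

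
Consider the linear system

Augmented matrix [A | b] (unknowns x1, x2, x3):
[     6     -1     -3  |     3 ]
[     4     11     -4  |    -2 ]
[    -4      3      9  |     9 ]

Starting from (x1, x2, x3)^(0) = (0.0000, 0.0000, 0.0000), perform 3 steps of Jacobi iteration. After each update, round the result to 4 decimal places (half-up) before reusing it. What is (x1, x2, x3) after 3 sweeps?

(1.1414, -0.0680, 1.4310)

Iteration 1:
  x1 = (3 - (-1)·0.0000 - (-3)·0.0000) / (6) = 0.5000
  x2 = (-2 - (4)·0.0000 - (-4)·0.0000) / (11) = -0.1818
  x3 = (9 - (-4)·0.0000 - (3)·0.0000) / (9) = 1.0000
Iteration 2:
  x1 = (3 - (-1)·-0.1818 - (-3)·1.0000) / (6) = 0.9697
  x2 = (-2 - (4)·0.5000 - (-4)·1.0000) / (11) = 0.0000
  x3 = (9 - (-4)·0.5000 - (3)·-0.1818) / (9) = 1.2828
Iteration 3:
  x1 = (3 - (-1)·0.0000 - (-3)·1.2828) / (6) = 1.1414
  x2 = (-2 - (4)·0.9697 - (-4)·1.2828) / (11) = -0.0680
  x3 = (9 - (-4)·0.9697 - (3)·0.0000) / (9) = 1.4310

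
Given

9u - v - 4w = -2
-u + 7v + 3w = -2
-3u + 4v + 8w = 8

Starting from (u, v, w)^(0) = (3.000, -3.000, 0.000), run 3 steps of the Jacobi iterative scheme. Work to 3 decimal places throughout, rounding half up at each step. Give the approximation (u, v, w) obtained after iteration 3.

(-0.115, -0.394, 2.486)

Iteration 1:
  u = (-2 - (-1)·-3.000 - (-4)·0.000) / (9) = -0.556
  v = (-2 - (-1)·3.000 - (3)·0.000) / (7) = 0.143
  w = (8 - (-3)·3.000 - (4)·-3.000) / (8) = 3.625
Iteration 2:
  u = (-2 - (-1)·0.143 - (-4)·3.625) / (9) = 1.405
  v = (-2 - (-1)·-0.556 - (3)·3.625) / (7) = -1.919
  w = (8 - (-3)·-0.556 - (4)·0.143) / (8) = 0.720
Iteration 3:
  u = (-2 - (-1)·-1.919 - (-4)·0.720) / (9) = -0.115
  v = (-2 - (-1)·1.405 - (3)·0.720) / (7) = -0.394
  w = (8 - (-3)·1.405 - (4)·-1.919) / (8) = 2.486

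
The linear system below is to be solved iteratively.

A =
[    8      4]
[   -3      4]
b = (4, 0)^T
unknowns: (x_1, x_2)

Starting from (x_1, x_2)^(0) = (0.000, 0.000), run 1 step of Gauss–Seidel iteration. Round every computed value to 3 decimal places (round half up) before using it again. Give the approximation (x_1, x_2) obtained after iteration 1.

Iteration 1:
  x_1 = (4 - (4)·0.000) / (8) = 0.500
  x_2 = (0 - (-3)·0.500) / (4) = 0.375

(0.500, 0.375)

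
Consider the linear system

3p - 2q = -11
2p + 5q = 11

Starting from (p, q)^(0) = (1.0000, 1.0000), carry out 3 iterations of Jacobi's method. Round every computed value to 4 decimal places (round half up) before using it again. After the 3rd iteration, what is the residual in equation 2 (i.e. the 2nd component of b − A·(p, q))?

-2.1335

Iteration 1:
  p = (-11 - (-2)·1.0000) / (3) = -3.0000
  q = (11 - (2)·1.0000) / (5) = 1.8000
Iteration 2:
  p = (-11 - (-2)·1.8000) / (3) = -2.4667
  q = (11 - (2)·-3.0000) / (5) = 3.4000
Iteration 3:
  p = (-11 - (-2)·3.4000) / (3) = -1.4000
  q = (11 - (2)·-2.4667) / (5) = 3.1867
Residual b − A·x = (-0.4266, -2.1335)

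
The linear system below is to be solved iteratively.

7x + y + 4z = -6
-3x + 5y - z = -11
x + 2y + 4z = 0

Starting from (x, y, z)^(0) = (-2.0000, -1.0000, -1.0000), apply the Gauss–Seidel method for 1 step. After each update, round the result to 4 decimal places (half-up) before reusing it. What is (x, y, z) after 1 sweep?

(-0.1429, -2.4857, 1.2786)

Iteration 1:
  x = (-6 - (1)·-1.0000 - (4)·-1.0000) / (7) = -0.1429
  y = (-11 - (-3)·-0.1429 - (-1)·-1.0000) / (5) = -2.4857
  z = (0 - (1)·-0.1429 - (2)·-2.4857) / (4) = 1.2786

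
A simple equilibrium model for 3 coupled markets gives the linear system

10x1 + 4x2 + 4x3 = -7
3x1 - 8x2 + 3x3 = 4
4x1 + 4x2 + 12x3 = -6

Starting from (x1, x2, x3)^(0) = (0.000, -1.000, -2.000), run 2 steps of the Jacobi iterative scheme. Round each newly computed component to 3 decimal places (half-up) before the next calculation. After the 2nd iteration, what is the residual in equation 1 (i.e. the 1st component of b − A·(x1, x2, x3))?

Iteration 1:
  x1 = (-7 - (4)·-1.000 - (4)·-2.000) / (10) = 0.500
  x2 = (4 - (3)·0.000 - (3)·-2.000) / (-8) = -1.250
  x3 = (-6 - (4)·0.000 - (4)·-1.000) / (12) = -0.167
Iteration 2:
  x1 = (-7 - (4)·-1.250 - (4)·-0.167) / (10) = -0.133
  x2 = (4 - (3)·0.500 - (3)·-0.167) / (-8) = -0.375
  x3 = (-6 - (4)·0.500 - (4)·-1.250) / (12) = -0.250
Residual b − A·x = (-3.170, 2.149, -0.968)

-3.170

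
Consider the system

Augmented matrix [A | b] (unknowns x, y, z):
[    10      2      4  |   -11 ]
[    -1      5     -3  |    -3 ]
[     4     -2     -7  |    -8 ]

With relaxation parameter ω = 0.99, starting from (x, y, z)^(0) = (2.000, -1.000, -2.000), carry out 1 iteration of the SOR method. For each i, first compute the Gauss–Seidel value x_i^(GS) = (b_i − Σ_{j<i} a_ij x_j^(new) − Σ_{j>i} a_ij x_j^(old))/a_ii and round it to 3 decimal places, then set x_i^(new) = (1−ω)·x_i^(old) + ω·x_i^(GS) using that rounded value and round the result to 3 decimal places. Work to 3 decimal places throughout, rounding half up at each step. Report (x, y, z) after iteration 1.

Iteration 1:
  x: GS value = (-11 - (2)·-1.000 - (4)·-2.000) / (10) = -0.100;  x ← (1−ω)·2.000 + ω·-0.100 = -0.079
  y: GS value = (-3 - (-1)·-0.079 - (-3)·-2.000) / (5) = -1.816;  y ← (1−ω)·-1.000 + ω·-1.816 = -1.808
  z: GS value = (-8 - (4)·-0.079 - (-2)·-1.808) / (-7) = 1.614;  z ← (1−ω)·-2.000 + ω·1.614 = 1.578

(-0.079, -1.808, 1.578)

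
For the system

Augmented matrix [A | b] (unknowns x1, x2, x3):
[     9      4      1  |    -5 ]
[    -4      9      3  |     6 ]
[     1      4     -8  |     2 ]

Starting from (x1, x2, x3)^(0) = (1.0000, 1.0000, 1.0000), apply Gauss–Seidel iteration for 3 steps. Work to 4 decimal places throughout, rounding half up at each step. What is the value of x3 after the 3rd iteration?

-0.2093

Iteration 1:
  x1 = (-5 - (4)·1.0000 - (1)·1.0000) / (9) = -1.1111
  x2 = (6 - (-4)·-1.1111 - (3)·1.0000) / (9) = -0.1605
  x3 = (2 - (1)·-1.1111 - (4)·-0.1605) / (-8) = -0.4691
Iteration 2:
  x1 = (-5 - (4)·-0.1605 - (1)·-0.4691) / (9) = -0.4321
  x2 = (6 - (-4)·-0.4321 - (3)·-0.4691) / (9) = 0.6310
  x3 = (2 - (1)·-0.4321 - (4)·0.6310) / (-8) = 0.0115
Iteration 3:
  x1 = (-5 - (4)·0.6310 - (1)·0.0115) / (9) = -0.8373
  x2 = (6 - (-4)·-0.8373 - (3)·0.0115) / (9) = 0.2907
  x3 = (2 - (1)·-0.8373 - (4)·0.2907) / (-8) = -0.2093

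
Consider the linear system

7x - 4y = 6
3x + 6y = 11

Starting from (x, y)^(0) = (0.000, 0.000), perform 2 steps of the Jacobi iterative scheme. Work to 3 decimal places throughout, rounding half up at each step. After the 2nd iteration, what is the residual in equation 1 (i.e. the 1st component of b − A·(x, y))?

-1.715

Iteration 1:
  x = (6 - (-4)·0.000) / (7) = 0.857
  y = (11 - (3)·0.000) / (6) = 1.833
Iteration 2:
  x = (6 - (-4)·1.833) / (7) = 1.905
  y = (11 - (3)·0.857) / (6) = 1.405
Residual b − A·x = (-1.715, -3.145)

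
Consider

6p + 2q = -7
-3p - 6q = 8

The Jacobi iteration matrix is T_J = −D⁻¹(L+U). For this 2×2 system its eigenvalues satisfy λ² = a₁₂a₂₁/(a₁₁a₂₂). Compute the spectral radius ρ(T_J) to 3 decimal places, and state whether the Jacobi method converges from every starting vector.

a₁₂a₂₁/(a₁₁a₂₂) = (2)·(-3) / ((6)·(-6)) = 0.166667
ρ = √|0.166667| = √0.166667 = 0.408
ρ < 1, so Jacobi converges

0.408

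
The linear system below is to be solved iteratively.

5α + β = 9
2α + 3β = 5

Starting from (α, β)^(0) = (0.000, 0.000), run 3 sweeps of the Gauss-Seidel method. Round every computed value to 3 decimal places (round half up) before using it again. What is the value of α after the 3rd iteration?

1.694

Iteration 1:
  α = (9 - (1)·0.000) / (5) = 1.800
  β = (5 - (2)·1.800) / (3) = 0.467
Iteration 2:
  α = (9 - (1)·0.467) / (5) = 1.707
  β = (5 - (2)·1.707) / (3) = 0.529
Iteration 3:
  α = (9 - (1)·0.529) / (5) = 1.694
  β = (5 - (2)·1.694) / (3) = 0.537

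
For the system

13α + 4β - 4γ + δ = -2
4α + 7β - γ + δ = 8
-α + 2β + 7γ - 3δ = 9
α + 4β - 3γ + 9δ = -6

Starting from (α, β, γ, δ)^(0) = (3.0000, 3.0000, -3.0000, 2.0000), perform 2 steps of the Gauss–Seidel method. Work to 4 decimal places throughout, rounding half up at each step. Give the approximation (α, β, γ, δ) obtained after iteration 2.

Iteration 1:
  α = (-2 - (4)·3.0000 - (-4)·-3.0000 - (1)·2.0000) / (13) = -2.1538
  β = (8 - (4)·-2.1538 - (-1)·-3.0000 - (1)·2.0000) / (7) = 1.6593
  γ = (9 - (-1)·-2.1538 - (2)·1.6593 - (-3)·2.0000) / (7) = 1.3611
  δ = (-6 - (1)·-2.1538 - (4)·1.6593 - (-3)·1.3611) / (9) = -0.7111
Iteration 2:
  α = (-2 - (4)·1.6593 - (-4)·1.3611 - (1)·-0.7111) / (13) = -0.1909
  β = (8 - (4)·-0.1909 - (-1)·1.3611 - (1)·-0.7111) / (7) = 1.5480
  γ = (9 - (-1)·-0.1909 - (2)·1.5480 - (-3)·-0.7111) / (7) = 0.5114
  δ = (-6 - (1)·-0.1909 - (4)·1.5480 - (-3)·0.5114) / (9) = -1.1630

(-0.1909, 1.5480, 0.5114, -1.1630)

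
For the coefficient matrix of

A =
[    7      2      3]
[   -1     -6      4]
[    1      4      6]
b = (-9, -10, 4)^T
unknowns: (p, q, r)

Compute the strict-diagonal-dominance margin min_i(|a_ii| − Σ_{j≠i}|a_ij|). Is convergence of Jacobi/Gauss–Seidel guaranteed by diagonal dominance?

1

row 1: |7| − (2+3) = 2
row 2: |-6| − (1+4) = 1
row 3: |6| − (1+4) = 1
minimum over rows = 1 → strictly diagonally dominant (convergence guaranteed)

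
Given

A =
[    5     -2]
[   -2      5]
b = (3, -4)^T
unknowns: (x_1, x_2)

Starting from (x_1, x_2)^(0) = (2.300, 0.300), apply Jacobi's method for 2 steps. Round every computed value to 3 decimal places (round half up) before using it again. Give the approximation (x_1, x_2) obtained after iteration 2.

Iteration 1:
  x_1 = (3 - (-2)·0.300) / (5) = 0.720
  x_2 = (-4 - (-2)·2.300) / (5) = 0.120
Iteration 2:
  x_1 = (3 - (-2)·0.120) / (5) = 0.648
  x_2 = (-4 - (-2)·0.720) / (5) = -0.512

(0.648, -0.512)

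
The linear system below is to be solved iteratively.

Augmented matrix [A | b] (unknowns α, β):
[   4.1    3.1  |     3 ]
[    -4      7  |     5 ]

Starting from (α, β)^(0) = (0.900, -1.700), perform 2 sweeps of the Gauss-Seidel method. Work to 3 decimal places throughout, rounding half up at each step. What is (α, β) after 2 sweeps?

(-0.680, 0.326)

Iteration 1:
  α = (3 - (3.1)·-1.700) / (4.1) = 2.017
  β = (5 - (-4)·2.017) / (7) = 1.867
Iteration 2:
  α = (3 - (3.1)·1.867) / (4.1) = -0.680
  β = (5 - (-4)·-0.680) / (7) = 0.326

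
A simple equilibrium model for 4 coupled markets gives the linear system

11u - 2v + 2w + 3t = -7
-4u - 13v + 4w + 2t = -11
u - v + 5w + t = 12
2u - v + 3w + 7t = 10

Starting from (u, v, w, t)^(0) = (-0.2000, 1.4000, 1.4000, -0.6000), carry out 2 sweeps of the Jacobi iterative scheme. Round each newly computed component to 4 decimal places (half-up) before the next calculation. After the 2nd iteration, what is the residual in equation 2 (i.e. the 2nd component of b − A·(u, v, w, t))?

-0.6217

Iteration 1:
  u = (-7 - (-2)·1.4000 - (2)·1.4000 - (3)·-0.6000) / (11) = -0.4727
  v = (-11 - (-4)·-0.2000 - (4)·1.4000 - (2)·-0.6000) / (-13) = 1.2462
  w = (12 - (1)·-0.2000 - (-1)·1.4000 - (1)·-0.6000) / (5) = 2.8400
  t = (10 - (2)·-0.2000 - (-1)·1.4000 - (3)·1.4000) / (7) = 1.0857
Iteration 2:
  u = (-7 - (-2)·1.2462 - (2)·2.8400 - (3)·1.0857) / (11) = -1.2222
  v = (-11 - (-4)·-0.4727 - (4)·2.8400 - (2)·1.0857) / (-13) = 2.0325
  w = (12 - (1)·-0.4727 - (-1)·1.2462 - (1)·1.0857) / (5) = 2.5266
  t = (10 - (2)·-0.4727 - (-1)·1.2462 - (3)·2.8400) / (7) = 0.5245
Residual b − A·x = (3.8825, -0.6217, 2.0972, 3.2256)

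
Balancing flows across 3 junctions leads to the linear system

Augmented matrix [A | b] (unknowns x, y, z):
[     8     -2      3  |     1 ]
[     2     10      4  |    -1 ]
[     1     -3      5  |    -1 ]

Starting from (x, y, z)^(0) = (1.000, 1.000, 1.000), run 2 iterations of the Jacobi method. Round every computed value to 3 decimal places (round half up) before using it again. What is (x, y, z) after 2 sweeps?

(-0.125, -0.180, -0.620)

Iteration 1:
  x = (1 - (-2)·1.000 - (3)·1.000) / (8) = 0.000
  y = (-1 - (2)·1.000 - (4)·1.000) / (10) = -0.700
  z = (-1 - (1)·1.000 - (-3)·1.000) / (5) = 0.200
Iteration 2:
  x = (1 - (-2)·-0.700 - (3)·0.200) / (8) = -0.125
  y = (-1 - (2)·0.000 - (4)·0.200) / (10) = -0.180
  z = (-1 - (1)·0.000 - (-3)·-0.700) / (5) = -0.620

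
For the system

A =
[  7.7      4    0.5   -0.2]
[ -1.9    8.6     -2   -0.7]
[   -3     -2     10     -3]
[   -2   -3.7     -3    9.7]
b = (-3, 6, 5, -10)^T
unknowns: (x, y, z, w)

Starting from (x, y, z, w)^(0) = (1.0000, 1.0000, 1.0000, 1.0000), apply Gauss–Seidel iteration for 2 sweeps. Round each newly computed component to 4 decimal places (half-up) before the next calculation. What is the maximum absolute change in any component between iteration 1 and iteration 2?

Iteration 1:
  x = (-3 - (4)·1.0000 - (0.5)·1.0000 - (-0.2)·1.0000) / (7.7) = -0.9481
  y = (6 - (-1.9)·-0.9481 - (-2)·1.0000 - (-0.7)·1.0000) / (8.6) = 0.8022
  z = (5 - (-3)·-0.9481 - (-2)·0.8022 - (-3)·1.0000) / (10) = 0.6760
  w = (-10 - (-2)·-0.9481 - (-3.7)·0.8022 - (-3)·0.6760) / (9.7) = -0.7113
Iteration 2:
  x = (-3 - (4)·0.8022 - (0.5)·0.6760 - (-0.2)·-0.7113) / (7.7) = -0.8687
  y = (6 - (-1.9)·-0.8687 - (-2)·0.6760 - (-0.7)·-0.7113) / (8.6) = 0.6051
  z = (5 - (-3)·-0.8687 - (-2)·0.6051 - (-3)·-0.7113) / (10) = 0.1470
  w = (-10 - (-2)·-0.8687 - (-3.7)·0.6051 - (-3)·0.1470) / (9.7) = -0.9338
Change: (0.0794, -0.1971, -0.5290, -0.2225) → max |·| = 0.5290

0.5290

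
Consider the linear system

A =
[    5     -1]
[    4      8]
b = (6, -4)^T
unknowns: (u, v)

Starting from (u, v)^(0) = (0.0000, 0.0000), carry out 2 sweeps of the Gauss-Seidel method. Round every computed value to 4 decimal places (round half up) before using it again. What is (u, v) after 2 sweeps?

(0.9800, -0.9900)

Iteration 1:
  u = (6 - (-1)·0.0000) / (5) = 1.2000
  v = (-4 - (4)·1.2000) / (8) = -1.1000
Iteration 2:
  u = (6 - (-1)·-1.1000) / (5) = 0.9800
  v = (-4 - (4)·0.9800) / (8) = -0.9900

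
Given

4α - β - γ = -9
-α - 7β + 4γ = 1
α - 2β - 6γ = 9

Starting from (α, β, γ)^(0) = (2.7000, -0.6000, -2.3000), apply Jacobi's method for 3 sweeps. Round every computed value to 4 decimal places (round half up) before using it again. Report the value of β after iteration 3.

-0.5147

Iteration 1:
  α = (-9 - (-1)·-0.6000 - (-1)·-2.3000) / (4) = -2.9750
  β = (1 - (-1)·2.7000 - (4)·-2.3000) / (-7) = -1.8429
  γ = (9 - (1)·2.7000 - (-2)·-0.6000) / (-6) = -0.8500
Iteration 2:
  α = (-9 - (-1)·-1.8429 - (-1)·-0.8500) / (4) = -2.9232
  β = (1 - (-1)·-2.9750 - (4)·-0.8500) / (-7) = -0.2036
  γ = (9 - (1)·-2.9750 - (-2)·-1.8429) / (-6) = -1.3815
Iteration 3:
  α = (-9 - (-1)·-0.2036 - (-1)·-1.3815) / (4) = -2.6463
  β = (1 - (-1)·-2.9232 - (4)·-1.3815) / (-7) = -0.5147
  γ = (9 - (1)·-2.9232 - (-2)·-0.2036) / (-6) = -1.9193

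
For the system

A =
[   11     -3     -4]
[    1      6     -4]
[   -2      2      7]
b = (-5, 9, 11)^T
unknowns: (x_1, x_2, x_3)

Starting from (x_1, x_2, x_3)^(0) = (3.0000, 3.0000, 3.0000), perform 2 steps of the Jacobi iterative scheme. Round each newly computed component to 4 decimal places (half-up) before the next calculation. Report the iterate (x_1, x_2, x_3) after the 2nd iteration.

Iteration 1:
  x_1 = (-5 - (-3)·3.0000 - (-4)·3.0000) / (11) = 1.4545
  x_2 = (9 - (1)·3.0000 - (-4)·3.0000) / (6) = 3.0000
  x_3 = (11 - (-2)·3.0000 - (2)·3.0000) / (7) = 1.5714
Iteration 2:
  x_1 = (-5 - (-3)·3.0000 - (-4)·1.5714) / (11) = 0.9351
  x_2 = (9 - (1)·1.4545 - (-4)·1.5714) / (6) = 2.3052
  x_3 = (11 - (-2)·1.4545 - (2)·3.0000) / (7) = 1.1299

(0.9351, 2.3052, 1.1299)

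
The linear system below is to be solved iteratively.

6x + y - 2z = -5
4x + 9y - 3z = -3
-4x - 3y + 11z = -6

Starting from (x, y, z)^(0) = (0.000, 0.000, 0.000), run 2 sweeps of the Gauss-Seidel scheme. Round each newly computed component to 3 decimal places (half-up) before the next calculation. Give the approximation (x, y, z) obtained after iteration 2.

(-1.119, -0.115, -0.984)

Iteration 1:
  x = (-5 - (1)·0.000 - (-2)·0.000) / (6) = -0.833
  y = (-3 - (4)·-0.833 - (-3)·0.000) / (9) = 0.037
  z = (-6 - (-4)·-0.833 - (-3)·0.037) / (11) = -0.838
Iteration 2:
  x = (-5 - (1)·0.037 - (-2)·-0.838) / (6) = -1.119
  y = (-3 - (4)·-1.119 - (-3)·-0.838) / (9) = -0.115
  z = (-6 - (-4)·-1.119 - (-3)·-0.115) / (11) = -0.984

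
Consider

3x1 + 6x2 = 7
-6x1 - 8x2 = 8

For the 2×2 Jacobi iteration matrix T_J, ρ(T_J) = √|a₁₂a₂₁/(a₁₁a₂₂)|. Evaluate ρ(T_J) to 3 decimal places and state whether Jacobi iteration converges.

a₁₂a₂₁/(a₁₁a₂₂) = (6)·(-6) / ((3)·(-8)) = 1.500000
ρ = √|1.500000| = √1.500000 = 1.225
ρ > 1, so Jacobi diverges

1.225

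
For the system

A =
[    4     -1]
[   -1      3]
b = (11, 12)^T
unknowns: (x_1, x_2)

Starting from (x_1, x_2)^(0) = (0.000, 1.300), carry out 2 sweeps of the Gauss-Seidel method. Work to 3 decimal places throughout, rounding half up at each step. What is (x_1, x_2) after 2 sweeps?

(4.006, 5.335)

Iteration 1:
  x_1 = (11 - (-1)·1.300) / (4) = 3.075
  x_2 = (12 - (-1)·3.075) / (3) = 5.025
Iteration 2:
  x_1 = (11 - (-1)·5.025) / (4) = 4.006
  x_2 = (12 - (-1)·4.006) / (3) = 5.335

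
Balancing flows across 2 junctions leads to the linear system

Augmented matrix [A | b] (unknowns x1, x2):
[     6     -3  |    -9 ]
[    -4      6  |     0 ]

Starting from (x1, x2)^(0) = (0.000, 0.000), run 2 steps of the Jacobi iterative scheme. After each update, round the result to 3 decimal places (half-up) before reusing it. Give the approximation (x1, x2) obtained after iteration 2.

Iteration 1:
  x1 = (-9 - (-3)·0.000) / (6) = -1.500
  x2 = (0 - (-4)·0.000) / (6) = 0.000
Iteration 2:
  x1 = (-9 - (-3)·0.000) / (6) = -1.500
  x2 = (0 - (-4)·-1.500) / (6) = -1.000

(-1.500, -1.000)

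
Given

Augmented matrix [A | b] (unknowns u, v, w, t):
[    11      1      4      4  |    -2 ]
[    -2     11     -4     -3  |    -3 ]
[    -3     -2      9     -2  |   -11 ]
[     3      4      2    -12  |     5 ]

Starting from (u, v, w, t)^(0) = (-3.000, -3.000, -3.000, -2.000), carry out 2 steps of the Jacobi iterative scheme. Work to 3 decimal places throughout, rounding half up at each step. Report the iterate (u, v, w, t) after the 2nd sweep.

Iteration 1:
  u = (-2 - (1)·-3.000 - (4)·-3.000 - (4)·-2.000) / (11) = 1.909
  v = (-3 - (-2)·-3.000 - (-4)·-3.000 - (-3)·-2.000) / (11) = -2.455
  w = (-11 - (-3)·-3.000 - (-2)·-3.000 - (-2)·-2.000) / (9) = -3.333
  t = (5 - (3)·-3.000 - (4)·-3.000 - (2)·-3.000) / (-12) = -2.667
Iteration 2:
  u = (-2 - (1)·-2.455 - (4)·-3.333 - (4)·-2.667) / (11) = 2.223
  v = (-3 - (-2)·1.909 - (-4)·-3.333 - (-3)·-2.667) / (11) = -1.865
  w = (-11 - (-3)·1.909 - (-2)·-2.455 - (-2)·-2.667) / (9) = -1.724
  t = (5 - (3)·1.909 - (4)·-2.455 - (2)·-3.333) / (-12) = -1.313

(2.223, -1.865, -1.724, -1.313)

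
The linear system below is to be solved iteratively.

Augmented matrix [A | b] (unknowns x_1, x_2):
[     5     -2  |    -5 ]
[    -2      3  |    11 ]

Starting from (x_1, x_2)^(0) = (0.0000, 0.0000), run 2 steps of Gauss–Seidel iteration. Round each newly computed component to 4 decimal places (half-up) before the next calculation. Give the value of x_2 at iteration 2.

Iteration 1:
  x_1 = (-5 - (-2)·0.0000) / (5) = -1.0000
  x_2 = (11 - (-2)·-1.0000) / (3) = 3.0000
Iteration 2:
  x_1 = (-5 - (-2)·3.0000) / (5) = 0.2000
  x_2 = (11 - (-2)·0.2000) / (3) = 3.8000

3.8000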